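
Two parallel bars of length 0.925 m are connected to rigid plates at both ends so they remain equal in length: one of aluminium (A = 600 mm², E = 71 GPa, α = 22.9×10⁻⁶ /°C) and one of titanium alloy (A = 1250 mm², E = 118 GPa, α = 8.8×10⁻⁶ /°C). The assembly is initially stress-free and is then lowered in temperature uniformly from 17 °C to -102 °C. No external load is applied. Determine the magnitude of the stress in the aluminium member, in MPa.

Equilibrium of a rigid end plate with no external load gives equal and opposite internal forces ±P in the two members. Since α_{aluminium} > α_{titanium alloy}, cooling drives the aluminium into tension and the titanium alloy into compression.
Equating the net (thermal + elastic) strains gives |α₁ − α₂|·ΔT = P·[1/(A₁E₁) + 1/(A₂E₂)].
|α₁ − α₂|·ΔT = 14.1×10⁻⁶ × 119 = 0.001678.
1/(A₁E₁) + 1/(A₂E₂) = 1/(600×71×10³) + 1/(1250×118×10³) = 3.025×10⁻⁸ N⁻¹.
So P = 0.001678 / 3.025×10⁻⁸ = 55.46 kN.
σ_{aluminium} = P/A₁ = 55460/600 = 92.43 MPa, tensile.

σ ≈ 92.4 MPa (tensile)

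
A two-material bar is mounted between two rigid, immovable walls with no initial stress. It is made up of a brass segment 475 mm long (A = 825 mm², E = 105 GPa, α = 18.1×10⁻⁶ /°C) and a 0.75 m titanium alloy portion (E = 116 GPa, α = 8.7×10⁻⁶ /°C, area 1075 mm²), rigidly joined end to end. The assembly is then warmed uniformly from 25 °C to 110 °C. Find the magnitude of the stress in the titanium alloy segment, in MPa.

Free thermal expansion of the whole bar: Σ αᵢΔT Lᵢ = 18.1×10⁻⁶×85×475 + 8.7×10⁻⁶×85×750 = 1.285 mm.
The walls prevent any net length change, so an axial force P (same in every segment) develops. Compatibility: P · Σ Lᵢ/(AᵢEᵢ) = δ_free.
Σ Lᵢ/(AᵢEᵢ) = 475/(825×105×10³) + 750/(1075×116×10³) = 1.15×10⁻⁵ mm/N.
P = 1.285 / 1.15×10⁻⁵ = 111800 N = 111.8 kN, compressive.
σ_{titanium alloy} = P / A = 111800 / 1075 = 104 MPa.

σ ≈ 104 MPa (compressive)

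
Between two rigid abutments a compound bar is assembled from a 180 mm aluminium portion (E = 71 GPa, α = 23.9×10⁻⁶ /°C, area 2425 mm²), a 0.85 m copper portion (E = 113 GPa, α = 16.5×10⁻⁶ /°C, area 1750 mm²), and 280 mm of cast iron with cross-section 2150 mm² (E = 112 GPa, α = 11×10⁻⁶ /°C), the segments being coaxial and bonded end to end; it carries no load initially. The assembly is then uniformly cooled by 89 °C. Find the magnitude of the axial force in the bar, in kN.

Free thermal contraction of the whole bar: Σ αᵢΔT Lᵢ = 23.9×10⁻⁶×89×180 + 16.5×10⁻⁶×89×850 + 11×10⁻⁶×89×280 = 1.905 mm.
Since the ends are fixed, an axial force P builds up, equal in every segment, with P · Σ Lᵢ/(AᵢEᵢ) = δ_free.
The series flexibility is Σ Lᵢ/(AᵢEᵢ) = 180/(2425×71×10³) + 850/(1750×113×10³) + 280/(2150×112×10³) = 6.507×10⁻⁶ mm/N.
P = 1.905 / 6.507×10⁻⁶ = 292800 N = 292.8 kN, tensile.

P ≈ 293 kN (tensile)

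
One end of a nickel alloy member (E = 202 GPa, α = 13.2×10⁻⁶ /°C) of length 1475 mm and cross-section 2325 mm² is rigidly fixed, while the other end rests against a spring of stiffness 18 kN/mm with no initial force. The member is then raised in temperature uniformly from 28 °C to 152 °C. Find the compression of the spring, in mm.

δ ≈ 2.29 mm

If the spring were absent the member would lengthen by αΔT L = 13.2×10⁻⁶ × 124 × 1475 = 2.414 mm.
Let P be the compressive force at the spring. The member shortens elastically by PL/(AE) and the spring compresses by P/k; together these equal δ_free.
P [ L/(AE) + 1/k ] = δ_free → P [ 1475/(2325×202×10³) + 1/(18×10³) ] = 2.414.
P = 2.414 / 5.87×10⁻⁵ = 41130 N.
Spring compression = P/k = 41130/(18×10³) = 2.285 mm.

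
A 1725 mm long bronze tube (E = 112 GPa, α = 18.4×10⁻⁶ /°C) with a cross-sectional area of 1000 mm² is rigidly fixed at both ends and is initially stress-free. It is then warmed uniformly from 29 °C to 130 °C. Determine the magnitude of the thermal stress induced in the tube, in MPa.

σ ≈ 208 MPa (compressive)

The supports are rigid, so the total axial strain is zero. The restrained thermal strain is ε = αΔT = 18.4×10⁻⁶ × 101 = 1858.4×10⁻⁶.
Hence σ = E·αΔT = 112×10³ × 1858.4×10⁻⁶ = 208.1 MPa, compressive.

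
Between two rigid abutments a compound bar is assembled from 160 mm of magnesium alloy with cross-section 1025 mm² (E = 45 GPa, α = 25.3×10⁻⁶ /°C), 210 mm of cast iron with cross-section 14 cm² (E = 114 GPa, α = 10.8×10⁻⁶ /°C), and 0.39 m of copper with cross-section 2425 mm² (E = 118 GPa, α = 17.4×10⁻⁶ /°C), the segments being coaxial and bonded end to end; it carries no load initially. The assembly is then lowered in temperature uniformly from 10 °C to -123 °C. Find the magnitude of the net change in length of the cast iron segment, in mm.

If the supports were absent, the total length change would be Σ αᵢΔT Lᵢ = 25.3×10⁻⁶×133×160 + 10.8×10⁻⁶×133×210 + 17.4×10⁻⁶×133×390 = 1.743 mm.
The walls prevent any net length change, so an axial force P (same in every segment) develops. Compatibility: P · Σ Lᵢ/(AᵢEᵢ) = δ_free.
The series flexibility is Σ Lᵢ/(AᵢEᵢ) = 160/(1025×45×10³) + 210/(1400×114×10³) + 390/(2425×118×10³) = 6.148×10⁻⁶ mm/N.
P = 1.743 / 6.148×10⁻⁶ = 283500 N = 283.5 kN, tensile.
For the cast iron segment, free thermal change = 10.8×10⁻⁶×133×210 = 0.3016 mm and elastic change from P = 283500×210/(1400×114×10³) = 0.373 mm; these oppose, so the net change is 0.0713 mm (segment lengthens).

|ΔL| ≈ 0.0713 mm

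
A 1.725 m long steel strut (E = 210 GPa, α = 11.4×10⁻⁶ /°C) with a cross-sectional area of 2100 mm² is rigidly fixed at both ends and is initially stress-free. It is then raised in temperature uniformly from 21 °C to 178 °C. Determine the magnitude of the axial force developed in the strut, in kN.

P ≈ 789 kN (compressive)

The ends cannot move, so σ = EαΔT = 210×10³ × 11.4×10⁻⁶ × 157 = 375.9 MPa.
P = AEαΔT = 2100 × 210×10³ × 11.4×10⁻⁶ × 157 = 789.3 kN (compressive).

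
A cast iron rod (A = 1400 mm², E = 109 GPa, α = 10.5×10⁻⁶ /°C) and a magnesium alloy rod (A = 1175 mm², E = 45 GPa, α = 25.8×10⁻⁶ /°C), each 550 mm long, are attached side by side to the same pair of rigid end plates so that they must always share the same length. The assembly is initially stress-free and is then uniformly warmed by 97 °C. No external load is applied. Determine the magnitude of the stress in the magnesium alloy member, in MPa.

Equilibrium of a rigid end plate with no external load gives equal and opposite internal forces ±P in the two members. Since α_{magnesium alloy} > α_{cast iron}, heating drives the magnesium alloy into compression and the cast iron into tension.
Equating the net (thermal + elastic) strains gives |α₁ − α₂|·ΔT = P·[1/(A₁E₁) + 1/(A₂E₂)].
|α₁ − α₂|·ΔT = 15.3×10⁻⁶ × 97 = 0.001484.
1/(A₁E₁) + 1/(A₂E₂) = 1/(1400×109×10³) + 1/(1175×45×10³) = 2.547×10⁻⁸ N⁻¹.
P = 0.001484 / 2.547×10⁻⁸ = 58280 N = 58.28 kN.
σ_{magnesium alloy} = P/A₂ = 58280/1175 = 49.6 MPa, compressive.

σ ≈ 49.6 MPa (compressive)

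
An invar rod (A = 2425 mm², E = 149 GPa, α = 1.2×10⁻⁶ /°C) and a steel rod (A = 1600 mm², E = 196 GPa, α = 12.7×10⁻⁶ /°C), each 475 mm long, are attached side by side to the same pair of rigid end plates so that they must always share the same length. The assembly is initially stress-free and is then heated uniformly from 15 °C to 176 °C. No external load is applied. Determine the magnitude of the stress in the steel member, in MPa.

The steel has the larger α, so on heating it would change length more than the invar if both were free. The rigid plates force a common final length, so the steel is put into compression and the invar into tension, with equal and opposite forces P (no external load).
Compatibility of the two members (thermal + elastic change equal): (α₁ − α₂)ΔT = P·[1/(A₁E₁) + 1/(A₂E₂)].
|α₁ − α₂|·ΔT = 11.5×10⁻⁶ × 161 = 0.001852.
1/(A₁E₁) + 1/(A₂E₂) = 1/(2425×149×10³) + 1/(1600×196×10³) = 5.956×10⁻⁹ N⁻¹.
So P = 0.001852 / 5.956×10⁻⁹ = 310.8 kN.
σ_{steel} = P/A₂ = 310800/1600 = 194.3 MPa, compressive.

σ ≈ 194 MPa (compressive)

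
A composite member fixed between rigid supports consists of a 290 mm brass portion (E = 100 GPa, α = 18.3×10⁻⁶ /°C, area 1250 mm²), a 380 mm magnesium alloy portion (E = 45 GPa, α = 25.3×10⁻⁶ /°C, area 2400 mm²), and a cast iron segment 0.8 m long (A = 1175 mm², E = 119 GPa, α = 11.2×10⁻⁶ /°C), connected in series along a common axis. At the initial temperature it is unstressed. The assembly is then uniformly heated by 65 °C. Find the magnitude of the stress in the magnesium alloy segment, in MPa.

With the walls removed the bar would change length by δ_free = Σ αᵢΔT Lᵢ = 18.3×10⁻⁶×65×290 + 25.3×10⁻⁶×65×380 + 11.2×10⁻⁶×65×800 = 1.552 mm.
The rigid supports impose zero overall length change; the single axial force P common to all segments must satisfy P Σ Lᵢ/(AᵢEᵢ) = δ_free.
Σ Lᵢ/(AᵢEᵢ) = 290/(1250×100×10³) + 380/(2400×45×10³) + 800/(1175×119×10³) = 1.156×10⁻⁵ mm/N.
P = 1.552 / 1.156×10⁻⁵ = 134300 N = 134.3 kN, compressive.
σ_{magnesium alloy} = P / A = 134300 / 2400 = 55.95 MPa.

σ ≈ 55.9 MPa (compressive)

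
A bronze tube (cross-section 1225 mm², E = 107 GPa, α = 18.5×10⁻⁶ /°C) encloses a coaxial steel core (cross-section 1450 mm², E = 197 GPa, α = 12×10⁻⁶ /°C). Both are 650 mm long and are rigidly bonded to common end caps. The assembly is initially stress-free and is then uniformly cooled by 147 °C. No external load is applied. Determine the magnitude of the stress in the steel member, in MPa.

σ ≈ 59.2 MPa (compressive)

The bronze has the larger α, so on cooling it would change length more than the steel if both were free. The rigid plates force a common final length, so the bronze is put into tension and the steel into compression, with equal and opposite forces P (no external load).
Setting the final lengths equal and cancelling L: (α₁ − α₂)ΔT = P/(A₁E₁) + P/(A₂E₂).
|α₁ − α₂|·ΔT = 6.5×10⁻⁶ × 147 = 0.0009555.
1/(A₁E₁) + 1/(A₂E₂) = 1/(1225×107×10³) + 1/(1450×197×10³) = 1.113×10⁻⁸ N⁻¹.
P = 0.0009555 / 1.113×10⁻⁸ = 85850 N = 85.85 kN.
σ_{steel} = P/A₂ = 85850/1450 = 59.21 MPa, compressive.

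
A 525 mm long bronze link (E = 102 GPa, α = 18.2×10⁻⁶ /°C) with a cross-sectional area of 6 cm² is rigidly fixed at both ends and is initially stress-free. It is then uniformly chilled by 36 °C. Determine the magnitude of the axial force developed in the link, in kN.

P ≈ 40.1 kN (tensile)

The ends cannot move, so σ = EαΔT = 102×10³ × 18.2×10⁻⁶ × 36 = 66.83 MPa.
P = AEαΔT = 600 × 102×10³ × 18.2×10⁻⁶ × 36 = 40.1 kN (tensile).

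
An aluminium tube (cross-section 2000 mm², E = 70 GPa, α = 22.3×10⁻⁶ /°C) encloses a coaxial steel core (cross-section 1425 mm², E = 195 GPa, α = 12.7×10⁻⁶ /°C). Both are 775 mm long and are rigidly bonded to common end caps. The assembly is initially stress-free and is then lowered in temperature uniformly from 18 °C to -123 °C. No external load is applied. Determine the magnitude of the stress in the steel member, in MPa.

σ ≈ 88.4 MPa (compressive)

Equilibrium of a rigid end plate with no external load gives equal and opposite internal forces ±P in the two members. Since α_{aluminium} > α_{steel}, cooling drives the aluminium into tension and the steel into compression.
Equating the net (thermal + elastic) strains gives |α₁ − α₂|·ΔT = P·[1/(A₁E₁) + 1/(A₂E₂)].
|α₁ − α₂|·ΔT = 9.6×10⁻⁶ × 141 = 0.001354.
1/(A₁E₁) + 1/(A₂E₂) = 1/(2000×70×10³) + 1/(1425×195×10³) = 1.074×10⁻⁸ N⁻¹.
So P = 0.001354 / 1.074×10⁻⁸ = 126 kN.
σ_{steel} = P/A₂ = 126000/1425 = 88.43 MPa, compressive.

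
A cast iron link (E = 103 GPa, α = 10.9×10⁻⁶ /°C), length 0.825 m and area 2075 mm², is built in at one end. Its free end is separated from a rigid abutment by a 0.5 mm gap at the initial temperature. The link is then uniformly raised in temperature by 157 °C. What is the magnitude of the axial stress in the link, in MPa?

σ ≈ 114 MPa (compressive)

Free thermal elongation = αΔT L = 10.9×10⁻⁶ × 157 × 825 = 1.412 mm.
After closing the 0.5 mm clearance, 1.412 − 0.5 = 0.9118 mm of expansion remains to be suppressed by the wall.
So σ = E(δ_free − g)/L = 103×10³ × 0.9118/825 = 113.8 MPa.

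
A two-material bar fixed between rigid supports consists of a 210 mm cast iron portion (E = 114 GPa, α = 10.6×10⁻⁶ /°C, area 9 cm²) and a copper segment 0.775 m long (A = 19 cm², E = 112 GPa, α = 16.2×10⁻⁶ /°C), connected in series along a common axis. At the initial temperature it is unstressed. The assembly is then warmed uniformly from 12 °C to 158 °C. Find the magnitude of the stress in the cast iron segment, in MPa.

σ ≈ 422 MPa (compressive)

Free thermal expansion of the whole bar: Σ αᵢΔT Lᵢ = 10.6×10⁻⁶×146×210 + 16.2×10⁻⁶×146×775 = 2.158 mm.
Since the ends are fixed, an axial force P builds up, equal in every segment, with P · Σ Lᵢ/(AᵢEᵢ) = δ_free.
The series flexibility is Σ Lᵢ/(AᵢEᵢ) = 210/(900×114×10³) + 775/(1900×112×10³) = 5.689×10⁻⁶ mm/N.
So P = 2.158 / 5.689×10⁻⁶ = 379.4 kN, compressive.
σ_{cast iron} = P / A = 379400 / 900 = 421.5 MPa.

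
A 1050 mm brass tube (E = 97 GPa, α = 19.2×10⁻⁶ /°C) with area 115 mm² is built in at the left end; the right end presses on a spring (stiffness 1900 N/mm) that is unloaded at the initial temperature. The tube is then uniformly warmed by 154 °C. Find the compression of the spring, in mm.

δ ≈ 2.63 mm

The unrestrained thermal change is αΔT L = 19.2×10⁻⁶ × 154 × 1050 = 3.105 mm.
With a force P in the spring, the elastic change of the tube is PL/(AE) and that of the spring is P/k; compatibility requires their sum to equal δ_free.
P [ L/(AE) + 1/k ] = δ_free → P [ 1050/(115×97×10³) + 1/(1900) ] = 3.105.
P = 3.105 / 0.0006204 = 5004 N.
Spring compression = P/k = 5004/(1900) = 2.634 mm.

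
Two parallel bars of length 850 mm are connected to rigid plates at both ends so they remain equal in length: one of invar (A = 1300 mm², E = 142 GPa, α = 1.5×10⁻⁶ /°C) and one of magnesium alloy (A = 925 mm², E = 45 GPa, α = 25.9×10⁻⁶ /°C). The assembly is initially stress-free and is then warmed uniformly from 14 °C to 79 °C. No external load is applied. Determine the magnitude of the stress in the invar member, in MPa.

σ ≈ 41.4 MPa (tensile)

The magnesium alloy has the larger α, so on heating it would change length more than the invar if both were free. The rigid plates force a common final length, so the magnesium alloy is put into compression and the invar into tension, with equal and opposite forces P (no external load).
Equating the net (thermal + elastic) strains gives |α₁ − α₂|·ΔT = P·[1/(A₁E₁) + 1/(A₂E₂)].
|α₁ − α₂|·ΔT = 24.4×10⁻⁶ × 65 = 0.001586.
1/(A₁E₁) + 1/(A₂E₂) = 1/(1300×142×10³) + 1/(925×45×10³) = 2.944×10⁻⁸ N⁻¹.
So P = 0.001586 / 2.944×10⁻⁸ = 53.87 kN.
σ_{invar} = P/A₁ = 53870/1300 = 41.44 MPa, tensile.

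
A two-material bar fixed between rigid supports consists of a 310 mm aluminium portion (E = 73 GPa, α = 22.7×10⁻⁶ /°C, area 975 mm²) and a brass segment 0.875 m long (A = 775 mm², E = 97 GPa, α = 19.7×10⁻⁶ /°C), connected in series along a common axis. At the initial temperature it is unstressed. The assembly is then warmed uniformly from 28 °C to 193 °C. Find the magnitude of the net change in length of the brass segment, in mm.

|ΔL| ≈ 0.0705 mm

With the walls removed the bar would change length by δ_free = Σ αᵢΔT Lᵢ = 22.7×10⁻⁶×165×310 + 19.7×10⁻⁶×165×875 = 4.005 mm.
Since the ends are fixed, an axial force P builds up, equal in every segment, with P · Σ Lᵢ/(AᵢEᵢ) = δ_free.
The series flexibility is Σ Lᵢ/(AᵢEᵢ) = 310/(975×73×10³) + 875/(775×97×10³) = 1.599×10⁻⁵ mm/N.
P = 4.005 / 1.599×10⁻⁵ = 250400 N = 250.4 kN, compressive.
For the brass segment, free thermal change = 19.7×10⁻⁶×165×875 = 2.844 mm and elastic change from P = 250400×875/(775×97×10³) = 2.915 mm; these oppose, so the net change is 0.0705 mm (segment shortens).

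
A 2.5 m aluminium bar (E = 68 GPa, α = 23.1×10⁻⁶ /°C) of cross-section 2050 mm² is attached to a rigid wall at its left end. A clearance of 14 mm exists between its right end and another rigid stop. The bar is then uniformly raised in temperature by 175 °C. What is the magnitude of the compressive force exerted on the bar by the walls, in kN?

P ≈ 0 kN

Unrestrained expansion: δ_free = αΔT L = 23.1×10⁻⁶ × 175 × 2500 = 10.11 mm.
Since δ_free = 10.1 mm is less than the 14 mm gap, the bar never touches the wall. No axial force develops.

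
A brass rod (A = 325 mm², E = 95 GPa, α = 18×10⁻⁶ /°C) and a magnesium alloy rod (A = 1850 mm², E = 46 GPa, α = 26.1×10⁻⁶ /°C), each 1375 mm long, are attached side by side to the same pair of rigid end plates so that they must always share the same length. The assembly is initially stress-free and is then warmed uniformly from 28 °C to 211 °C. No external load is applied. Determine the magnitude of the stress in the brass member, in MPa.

σ ≈ 103 MPa (tensile)

The magnesium alloy has the larger α, so on heating it would change length more than the brass if both were free. The rigid plates force a common final length, so the magnesium alloy is put into compression and the brass into tension, with equal and opposite forces P (no external load).
Compatibility of the two members (thermal + elastic change equal): (α₁ − α₂)ΔT = P·[1/(A₁E₁) + 1/(A₂E₂)].
|α₁ − α₂|·ΔT = 8.1×10⁻⁶ × 183 = 0.001482.
1/(A₁E₁) + 1/(A₂E₂) = 1/(325×95×10³) + 1/(1850×46×10³) = 4.414×10⁻⁸ N⁻¹.
So P = 0.001482 / 4.414×10⁻⁸ = 33.58 kN.
σ_{brass} = P/A₁ = 33580/325 = 103.3 MPa, tensile.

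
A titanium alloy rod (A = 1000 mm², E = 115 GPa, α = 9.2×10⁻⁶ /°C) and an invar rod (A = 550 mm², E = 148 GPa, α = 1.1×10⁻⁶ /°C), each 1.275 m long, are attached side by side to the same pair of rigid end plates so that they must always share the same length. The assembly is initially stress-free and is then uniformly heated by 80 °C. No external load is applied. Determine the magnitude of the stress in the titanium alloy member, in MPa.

σ ≈ 30.9 MPa (compressive)

Both members must finish at the same length. With the larger α, the titanium alloy tends to over-expand; the plates restrain it, putting the titanium alloy in compression and the invar in tension. With no external load the two internal forces are equal and opposite, magnitude P.
Setting the final lengths equal and cancelling L: (α₁ − α₂)ΔT = P/(A₁E₁) + P/(A₂E₂).
|α₁ − α₂|·ΔT = 8.1×10⁻⁶ × 80 = 0.000648.
1/(A₁E₁) + 1/(A₂E₂) = 1/(1000×115×10³) + 1/(550×148×10³) = 2.098×10⁻⁸ N⁻¹.
P = 0.000648 / 2.098×10⁻⁸ = 30890 N = 30.89 kN.
σ_{titanium alloy} = P/A₁ = 30890/1000 = 30.89 MPa, compressive.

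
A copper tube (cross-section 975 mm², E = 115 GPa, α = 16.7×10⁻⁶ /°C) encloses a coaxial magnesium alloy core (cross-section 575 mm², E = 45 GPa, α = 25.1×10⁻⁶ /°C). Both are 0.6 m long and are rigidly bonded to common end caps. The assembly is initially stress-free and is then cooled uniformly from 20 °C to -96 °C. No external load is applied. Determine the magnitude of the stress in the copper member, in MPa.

σ ≈ 21 MPa (compressive)

Both members must finish at the same length. With the larger α, the magnesium alloy tends to over-contract; the plates restrain it, putting the magnesium alloy in tension and the copper in compression. With no external load the two internal forces are equal and opposite, magnitude P.
Setting the final lengths equal and cancelling L: (α₁ − α₂)ΔT = P/(A₁E₁) + P/(A₂E₂).
|α₁ − α₂|·ΔT = 8.4×10⁻⁶ × 116 = 0.0009744.
1/(A₁E₁) + 1/(A₂E₂) = 1/(975×115×10³) + 1/(575×45×10³) = 4.757×10⁻⁸ N⁻¹.
So P = 0.0009744 / 4.757×10⁻⁸ = 20.49 kN.
σ_{copper} = P/A₁ = 20490/975 = 21.01 MPa, compressive.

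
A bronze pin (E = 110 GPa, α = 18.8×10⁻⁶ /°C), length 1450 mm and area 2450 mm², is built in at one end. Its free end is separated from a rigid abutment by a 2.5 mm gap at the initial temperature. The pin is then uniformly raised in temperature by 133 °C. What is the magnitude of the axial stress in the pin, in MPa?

σ ≈ 85.4 MPa (compressive)

Free thermal elongation = αΔT L = 18.8×10⁻⁶ × 133 × 1450 = 3.626 mm.
After closing the 2.5 mm clearance, 3.626 − 2.5 = 1.126 mm of expansion remains to be suppressed by the wall.
So σ = E(δ_free − g)/L = 110×10³ × 1.126/1450 = 85.39 MPa.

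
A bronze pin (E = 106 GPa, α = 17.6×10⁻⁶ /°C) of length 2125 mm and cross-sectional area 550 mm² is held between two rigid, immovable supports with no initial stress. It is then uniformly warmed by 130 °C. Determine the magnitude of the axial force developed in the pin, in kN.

The ends cannot move, so σ = EαΔT = 106×10³ × 17.6×10⁻⁶ × 130 = 242.5 MPa.
Axial force P = σA = 242.5 × 550 = 133400 N = 133.4 kN, compressive.

P ≈ 133 kN (compressive)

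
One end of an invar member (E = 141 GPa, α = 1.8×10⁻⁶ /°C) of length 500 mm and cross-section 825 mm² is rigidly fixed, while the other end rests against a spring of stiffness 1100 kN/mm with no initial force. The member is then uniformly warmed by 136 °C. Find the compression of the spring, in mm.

δ ≈ 0.0214 mm

Free thermal expansion: δ_free = αΔT L = 1.8×10⁻⁶ × 136 × 500 = 0.1224 mm.
Let P be the compressive force at the spring. The member shortens elastically by PL/(AE) and the spring compresses by P/k; together these equal δ_free.
So P = δ_free / [L/(AE) + 1/k] = 0.1224 / [ 500/(825×141×10³) + 1/(1100×10³) ].
P = 0.1224 / 5.207×10⁻⁶ = 23510 N.
Spring compression = P/k = 23510/(1100×10³) = 0.02137 mm.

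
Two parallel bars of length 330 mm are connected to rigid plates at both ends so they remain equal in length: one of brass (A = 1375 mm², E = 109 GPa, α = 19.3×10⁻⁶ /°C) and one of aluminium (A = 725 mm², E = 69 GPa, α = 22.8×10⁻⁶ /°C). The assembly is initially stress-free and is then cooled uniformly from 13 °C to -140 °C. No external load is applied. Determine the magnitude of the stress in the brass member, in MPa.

Equilibrium of a rigid end plate with no external load gives equal and opposite internal forces ±P in the two members. Since α_{aluminium} > α_{brass}, cooling drives the aluminium into tension and the brass into compression.
Compatibility of the two members (thermal + elastic change equal): (α₁ − α₂)ΔT = P·[1/(A₁E₁) + 1/(A₂E₂)].
|α₁ − α₂|·ΔT = 3.5×10⁻⁶ × 153 = 0.0005355.
1/(A₁E₁) + 1/(A₂E₂) = 1/(1375×109×10³) + 1/(725×69×10³) = 2.666×10⁻⁸ N⁻¹.
So P = 0.0005355 / 2.666×10⁻⁸ = 20.08 kN.
σ_{brass} = P/A₁ = 20080/1375 = 14.61 MPa, compressive.

σ ≈ 14.6 MPa (compressive)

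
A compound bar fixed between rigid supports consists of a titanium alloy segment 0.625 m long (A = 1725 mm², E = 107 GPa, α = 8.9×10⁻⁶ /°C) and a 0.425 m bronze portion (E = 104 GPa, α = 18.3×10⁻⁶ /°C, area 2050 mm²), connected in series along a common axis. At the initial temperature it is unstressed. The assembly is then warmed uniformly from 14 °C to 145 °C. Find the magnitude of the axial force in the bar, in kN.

With the walls removed the bar would change length by δ_free = Σ αᵢΔT Lᵢ = 8.9×10⁻⁶×131×625 + 18.3×10⁻⁶×131×425 = 1.748 mm.
The walls prevent any net length change, so an axial force P (same in every segment) develops. Compatibility: P · Σ Lᵢ/(AᵢEᵢ) = δ_free.
The series flexibility is Σ Lᵢ/(AᵢEᵢ) = 625/(1725×107×10³) + 425/(2050×104×10³) = 5.38×10⁻⁶ mm/N.
Hence P = δ_free / Σ(L/AE) = 1.748/5.38×10⁻⁶ = 324.8 kN (compressive).

P ≈ 325 kN (compressive)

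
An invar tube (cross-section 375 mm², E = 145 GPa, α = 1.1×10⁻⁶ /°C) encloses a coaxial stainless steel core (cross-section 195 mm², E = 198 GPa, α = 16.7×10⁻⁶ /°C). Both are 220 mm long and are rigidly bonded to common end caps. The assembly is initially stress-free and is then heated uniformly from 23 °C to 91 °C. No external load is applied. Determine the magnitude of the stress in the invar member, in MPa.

σ ≈ 63.9 MPa (tensile)

Equilibrium of a rigid end plate with no external load gives equal and opposite internal forces ±P in the two members. Since α_{stainless steel} > α_{invar}, heating drives the stainless steel into compression and the invar into tension.
Setting the final lengths equal and cancelling L: (α₁ − α₂)ΔT = P/(A₁E₁) + P/(A₂E₂).
|α₁ − α₂|·ΔT = 15.6×10⁻⁶ × 68 = 0.001061.
1/(A₁E₁) + 1/(A₂E₂) = 1/(375×145×10³) + 1/(195×198×10³) = 4.429×10⁻⁸ N⁻¹.
So P = 0.001061 / 4.429×10⁻⁸ = 23.95 kN.
σ_{invar} = P/A₁ = 23950/375 = 63.87 MPa, tensile.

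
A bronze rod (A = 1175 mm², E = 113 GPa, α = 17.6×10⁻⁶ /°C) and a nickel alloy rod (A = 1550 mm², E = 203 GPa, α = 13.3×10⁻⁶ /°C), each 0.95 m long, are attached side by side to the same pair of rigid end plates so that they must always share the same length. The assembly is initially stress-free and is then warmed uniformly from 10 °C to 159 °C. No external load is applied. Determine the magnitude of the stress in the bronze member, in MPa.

σ ≈ 50.9 MPa (compressive)

Equilibrium of a rigid end plate with no external load gives equal and opposite internal forces ±P in the two members. Since α_{bronze} > α_{nickel alloy}, heating drives the bronze into compression and the nickel alloy into tension.
Compatibility of the two members (thermal + elastic change equal): (α₁ − α₂)ΔT = P·[1/(A₁E₁) + 1/(A₂E₂)].
|α₁ − α₂|·ΔT = 4.3×10⁻⁶ × 149 = 0.0006407.
1/(A₁E₁) + 1/(A₂E₂) = 1/(1175×113×10³) + 1/(1550×203×10³) = 1.071×10⁻⁸ N⁻¹.
P = 0.0006407 / 1.071×10⁻⁸ = 59820 N = 59.82 kN.
σ_{bronze} = P/A₁ = 59820/1175 = 50.91 MPa, compressive.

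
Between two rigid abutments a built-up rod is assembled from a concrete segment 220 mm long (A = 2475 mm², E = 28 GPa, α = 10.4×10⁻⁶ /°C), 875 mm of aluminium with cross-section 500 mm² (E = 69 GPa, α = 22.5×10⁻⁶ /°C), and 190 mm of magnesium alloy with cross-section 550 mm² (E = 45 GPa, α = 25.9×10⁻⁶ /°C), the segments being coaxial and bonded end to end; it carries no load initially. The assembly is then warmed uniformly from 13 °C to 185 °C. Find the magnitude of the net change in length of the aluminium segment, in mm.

|ΔL| ≈ 0.146 mm

With the walls removed the bar would change length by δ_free = Σ αᵢΔT Lᵢ = 10.4×10⁻⁶×172×220 + 22.5×10⁻⁶×172×875 + 25.9×10⁻⁶×172×190 = 4.626 mm.
Since the ends are fixed, an axial force P builds up, equal in every segment, with P · Σ Lᵢ/(AᵢEᵢ) = δ_free.
Σ Lᵢ/(AᵢEᵢ) = 220/(2475×28×10³) + 875/(500×69×10³) + 190/(550×45×10³) = 3.621×10⁻⁵ mm/N.
Hence P = δ_free / Σ(L/AE) = 4.626/3.621×10⁻⁵ = 127.7 kN (compressive).
For the aluminium segment, free thermal change = 22.5×10⁻⁶×172×875 = 3.386 mm and elastic change from P = 127700×875/(500×69×10³) = 3.24 mm; these oppose, so the net change is 0.146 mm (segment lengthens).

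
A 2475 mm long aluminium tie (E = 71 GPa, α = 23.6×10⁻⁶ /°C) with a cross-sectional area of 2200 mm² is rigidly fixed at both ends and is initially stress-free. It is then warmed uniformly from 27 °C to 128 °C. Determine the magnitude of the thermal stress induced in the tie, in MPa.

σ ≈ 169 MPa (compressive)

Because both ends are immovable the net strain is zero, and the suppressed thermal strain is αΔT = 23.6×10⁻⁶ × 101 = 2383.6×10⁻⁶.
Hence σ = E·αΔT = 71×10³ × 2383.6×10⁻⁶ = 169.2 MPa, compressive.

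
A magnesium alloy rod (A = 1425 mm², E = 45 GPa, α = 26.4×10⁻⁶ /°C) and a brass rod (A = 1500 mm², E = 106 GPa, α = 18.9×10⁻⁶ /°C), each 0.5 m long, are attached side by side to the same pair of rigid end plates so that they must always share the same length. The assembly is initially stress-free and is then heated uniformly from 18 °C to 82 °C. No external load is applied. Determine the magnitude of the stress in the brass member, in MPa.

Both members must finish at the same length. With the larger α, the magnesium alloy tends to over-expand; the plates restrain it, putting the magnesium alloy in compression and the brass in tension. With no external load the two internal forces are equal and opposite, magnitude P.
Equating the net (thermal + elastic) strains gives |α₁ − α₂|·ΔT = P·[1/(A₁E₁) + 1/(A₂E₂)].
|α₁ − α₂|·ΔT = 7.5×10⁻⁶ × 64 = 0.00048.
1/(A₁E₁) + 1/(A₂E₂) = 1/(1425×45×10³) + 1/(1500×106×10³) = 2.188×10⁻⁸ N⁻¹.
So P = 0.00048 / 2.188×10⁻⁸ = 21.93 kN.
σ_{brass} = P/A₂ = 21930/1500 = 14.62 MPa, tensile.

σ ≈ 14.6 MPa (tensile)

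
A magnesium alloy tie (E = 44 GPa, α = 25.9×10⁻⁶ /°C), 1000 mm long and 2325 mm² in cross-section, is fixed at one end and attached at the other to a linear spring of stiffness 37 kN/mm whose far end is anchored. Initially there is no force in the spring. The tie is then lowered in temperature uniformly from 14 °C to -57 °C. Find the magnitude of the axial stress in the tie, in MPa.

σ ≈ 21.5 MPa (tensile)

If the spring were absent the tie would shorten by αΔT L = 25.9×10⁻⁶ × 71 × 1000 = 1.839 mm.
With a force P in the spring, the elastic change of the tie is PL/(AE) and that of the spring is P/k; compatibility requires their sum to equal δ_free.
So P = δ_free / [L/(AE) + 1/k] = 1.839 / [ 1000/(2325×44×10³) + 1/(37×10³) ].
P = 1.839 / 3.68×10⁻⁵ = 49970 N.
σ = P/A = 49970/2325 = 21.49 MPa.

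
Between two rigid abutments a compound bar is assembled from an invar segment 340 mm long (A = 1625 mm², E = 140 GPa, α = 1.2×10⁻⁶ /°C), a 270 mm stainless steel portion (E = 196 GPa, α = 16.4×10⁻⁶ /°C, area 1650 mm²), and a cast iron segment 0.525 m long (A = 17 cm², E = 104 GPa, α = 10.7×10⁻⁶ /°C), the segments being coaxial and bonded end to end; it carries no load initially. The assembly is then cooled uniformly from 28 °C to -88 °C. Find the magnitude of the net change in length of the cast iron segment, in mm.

With the walls removed the bar would change length by δ_free = Σ αᵢΔT Lᵢ = 1.2×10⁻⁶×116×340 + 16.4×10⁻⁶×116×270 + 10.7×10⁻⁶×116×525 = 1.213 mm.
The rigid supports impose zero overall length change; the single axial force P common to all segments must satisfy P Σ Lᵢ/(AᵢEᵢ) = δ_free.
Σ Lᵢ/(AᵢEᵢ) = 340/(1625×140×10³) + 270/(1650×196×10³) + 525/(1700×104×10³) = 5.299×10⁻⁶ mm/N.
P = 1.213 / 5.299×10⁻⁶ = 228800 N = 228.8 kN, tensile.
For the cast iron segment, free thermal change = 10.7×10⁻⁶×116×525 = 0.6516 mm and elastic change from P = 228800×525/(1700×104×10³) = 0.6795 mm; these oppose, so the net change is 0.0279 mm (segment lengthens).

|ΔL| ≈ 0.0279 mm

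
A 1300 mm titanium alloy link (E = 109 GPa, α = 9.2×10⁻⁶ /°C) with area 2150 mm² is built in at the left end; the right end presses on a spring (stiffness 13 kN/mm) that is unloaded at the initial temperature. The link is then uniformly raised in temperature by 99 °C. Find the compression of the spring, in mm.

δ ≈ 1.1 mm

The unrestrained thermal change is αΔT L = 9.2×10⁻⁶ × 99 × 1300 = 1.184 mm.
Let P be the compressive force at the spring. The link shortens elastically by PL/(AE) and the spring compresses by P/k; together these equal δ_free.
So P = δ_free / [L/(AE) + 1/k] = 1.184 / [ 1300/(2150×109×10³) + 1/(13×10³) ].
P = 1.184 / 8.247×10⁻⁵ = 14360 N.
Spring compression = P/k = 14360/(13×10³) = 1.104 mm.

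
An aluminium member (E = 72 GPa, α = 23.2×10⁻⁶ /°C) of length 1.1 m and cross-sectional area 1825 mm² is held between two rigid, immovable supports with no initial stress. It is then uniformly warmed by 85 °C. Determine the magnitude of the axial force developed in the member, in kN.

With zero net strain, σ = E·αΔT = 72 GPa × 23.2×10⁻⁶ × 85 = 142 MPa.
P = AEαΔT = 1825 × 72×10³ × 23.2×10⁻⁶ × 85 = 259.1 kN (compressive).

P ≈ 259 kN (compressive)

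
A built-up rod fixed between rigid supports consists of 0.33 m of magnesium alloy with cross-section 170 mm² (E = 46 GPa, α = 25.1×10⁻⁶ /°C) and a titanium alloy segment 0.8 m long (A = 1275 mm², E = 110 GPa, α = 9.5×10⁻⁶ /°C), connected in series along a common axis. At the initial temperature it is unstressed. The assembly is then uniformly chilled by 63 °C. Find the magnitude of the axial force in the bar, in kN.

P ≈ 20.9 kN (tensile)

If the supports were absent, the total length change would be Σ αᵢΔT Lᵢ = 25.1×10⁻⁶×63×330 + 9.5×10⁻⁶×63×800 = 1.001 mm.
Since the ends are fixed, an axial force P builds up, equal in every segment, with P · Σ Lᵢ/(AᵢEᵢ) = δ_free.
Σ Lᵢ/(AᵢEᵢ) = 330/(170×46×10³) + 800/(1275×110×10³) = 4.79×10⁻⁵ mm/N.
P = 1.001 / 4.79×10⁻⁵ = 20890 N = 20.89 kN, tensile.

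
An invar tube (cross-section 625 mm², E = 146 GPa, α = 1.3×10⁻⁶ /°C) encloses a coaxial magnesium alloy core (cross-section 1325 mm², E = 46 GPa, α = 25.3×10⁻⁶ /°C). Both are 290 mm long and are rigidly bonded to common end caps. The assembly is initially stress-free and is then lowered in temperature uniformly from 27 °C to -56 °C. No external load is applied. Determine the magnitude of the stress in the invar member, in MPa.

The magnesium alloy has the larger α, so on cooling it would change length more than the invar if both were free. The rigid plates force a common final length, so the magnesium alloy is put into tension and the invar into compression, with equal and opposite forces P (no external load).
Setting the final lengths equal and cancelling L: (α₁ − α₂)ΔT = P/(A₁E₁) + P/(A₂E₂).
|α₁ − α₂|·ΔT = 24×10⁻⁶ × 83 = 0.001992.
1/(A₁E₁) + 1/(A₂E₂) = 1/(625×146×10³) + 1/(1325×46×10³) = 2.737×10⁻⁸ N⁻¹.
P = 0.001992 / 2.737×10⁻⁸ = 72790 N = 72.79 kN.
σ_{invar} = P/A₁ = 72790/625 = 116.5 MPa, compressive.

σ ≈ 116 MPa (compressive)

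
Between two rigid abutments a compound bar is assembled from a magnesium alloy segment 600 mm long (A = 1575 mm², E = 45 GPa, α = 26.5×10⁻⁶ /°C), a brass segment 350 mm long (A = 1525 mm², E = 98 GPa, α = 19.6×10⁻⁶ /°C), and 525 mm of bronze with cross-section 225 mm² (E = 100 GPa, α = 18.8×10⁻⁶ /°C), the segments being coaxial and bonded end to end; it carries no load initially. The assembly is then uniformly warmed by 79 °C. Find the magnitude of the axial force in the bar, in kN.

If the supports were absent, the total length change would be Σ αᵢΔT Lᵢ = 26.5×10⁻⁶×79×600 + 19.6×10⁻⁶×79×350 + 18.8×10⁻⁶×79×525 = 2.578 mm.
The rigid supports impose zero overall length change; the single axial force P common to all segments must satisfy P Σ Lᵢ/(AᵢEᵢ) = δ_free.
The series flexibility is Σ Lᵢ/(AᵢEᵢ) = 600/(1575×45×10³) + 350/(1525×98×10³) + 525/(225×100×10³) = 3.414×10⁻⁵ mm/N.
Hence P = δ_free / Σ(L/AE) = 2.578/3.414×10⁻⁵ = 75.5 kN (compressive).

P ≈ 75.5 kN (compressive)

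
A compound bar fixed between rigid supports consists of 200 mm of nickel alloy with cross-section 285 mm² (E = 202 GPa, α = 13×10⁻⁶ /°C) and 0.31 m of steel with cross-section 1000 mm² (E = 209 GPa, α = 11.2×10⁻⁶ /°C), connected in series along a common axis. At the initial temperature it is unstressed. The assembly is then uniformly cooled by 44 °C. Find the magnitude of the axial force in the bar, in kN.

P ≈ 53.9 kN (tensile)

Free thermal contraction of the whole bar: Σ αᵢΔT Lᵢ = 13×10⁻⁶×44×200 + 11.2×10⁻⁶×44×310 = 0.2672 mm.
The rigid supports impose zero overall length change; the single axial force P common to all segments must satisfy P Σ Lᵢ/(AᵢEᵢ) = δ_free.
Σ Lᵢ/(AᵢEᵢ) = 200/(285×202×10³) + 310/(1000×209×10³) = 4.957×10⁻⁶ mm/N.
So P = 0.2672 / 4.957×10⁻⁶ = 53.89 kN, tensile.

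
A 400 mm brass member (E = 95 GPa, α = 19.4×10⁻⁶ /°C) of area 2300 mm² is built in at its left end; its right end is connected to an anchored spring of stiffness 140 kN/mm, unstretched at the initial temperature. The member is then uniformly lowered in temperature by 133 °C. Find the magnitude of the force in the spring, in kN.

Free thermal contraction: δ_free = αΔT L = 19.4×10⁻⁶ × 133 × 400 = 1.032 mm.
Let P be the tensile force in the spring. The member extends elastically by PL/(AE) and the spring stretches by P/k; together these equal δ_free.
So P = δ_free / [L/(AE) + 1/k] = 1.032 / [ 400/(2300×95×10³) + 1/(140×10³) ].
P = 1.032 / 8.974×10⁻⁶ = 115000 N.

P ≈ 115 kN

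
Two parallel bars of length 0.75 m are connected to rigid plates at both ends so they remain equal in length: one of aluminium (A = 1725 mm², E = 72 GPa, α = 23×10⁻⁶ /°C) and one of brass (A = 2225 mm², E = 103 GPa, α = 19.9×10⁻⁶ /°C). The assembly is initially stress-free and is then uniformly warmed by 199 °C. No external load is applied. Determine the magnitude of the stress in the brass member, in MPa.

σ ≈ 22.3 MPa (tensile)

The aluminium has the larger α, so on heating it would change length more than the brass if both were free. The rigid plates force a common final length, so the aluminium is put into compression and the brass into tension, with equal and opposite forces P (no external load).
Equating the net (thermal + elastic) strains gives |α₁ − α₂|·ΔT = P·[1/(A₁E₁) + 1/(A₂E₂)].
|α₁ − α₂|·ΔT = 3.1×10⁻⁶ × 199 = 0.0006169.
1/(A₁E₁) + 1/(A₂E₂) = 1/(1725×72×10³) + 1/(2225×103×10³) = 1.242×10⁻⁸ N⁻¹.
P = 0.0006169 / 1.242×10⁻⁸ = 49690 N = 49.69 kN.
σ_{brass} = P/A₂ = 49690/2225 = 22.33 MPa, tensile.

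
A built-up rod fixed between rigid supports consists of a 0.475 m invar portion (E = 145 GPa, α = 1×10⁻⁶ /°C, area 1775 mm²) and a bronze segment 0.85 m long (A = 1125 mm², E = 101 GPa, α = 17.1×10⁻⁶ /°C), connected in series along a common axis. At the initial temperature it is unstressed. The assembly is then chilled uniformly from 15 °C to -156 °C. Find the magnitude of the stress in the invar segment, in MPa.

σ ≈ 155 MPa (tensile)

Free thermal contraction of the whole bar: Σ αᵢΔT Lᵢ = 1×10⁻⁶×171×475 + 17.1×10⁻⁶×171×850 = 2.567 mm.
The rigid supports impose zero overall length change; the single axial force P common to all segments must satisfy P Σ Lᵢ/(AᵢEᵢ) = δ_free.
The series flexibility is Σ Lᵢ/(AᵢEᵢ) = 475/(1775×145×10³) + 850/(1125×101×10³) = 9.326×10⁻⁶ mm/N.
So P = 2.567 / 9.326×10⁻⁶ = 275.2 kN, tensile.
σ_{invar} = P / A = 275200 / 1775 = 155 MPa.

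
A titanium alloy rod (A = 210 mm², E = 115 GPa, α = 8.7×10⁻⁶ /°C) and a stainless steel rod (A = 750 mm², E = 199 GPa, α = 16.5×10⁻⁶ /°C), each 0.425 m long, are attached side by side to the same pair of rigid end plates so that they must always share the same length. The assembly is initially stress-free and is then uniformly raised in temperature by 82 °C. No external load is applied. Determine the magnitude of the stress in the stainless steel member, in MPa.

σ ≈ 17.7 MPa (compressive)

Equilibrium of a rigid end plate with no external load gives equal and opposite internal forces ±P in the two members. Since α_{stainless steel} > α_{titanium alloy}, heating drives the stainless steel into compression and the titanium alloy into tension.
Compatibility of the two members (thermal + elastic change equal): (α₁ − α₂)ΔT = P·[1/(A₁E₁) + 1/(A₂E₂)].
|α₁ − α₂|·ΔT = 7.8×10⁻⁶ × 82 = 0.0006396.
1/(A₁E₁) + 1/(A₂E₂) = 1/(210×115×10³) + 1/(750×199×10³) = 4.811×10⁻⁸ N⁻¹.
So P = 0.0006396 / 4.811×10⁻⁸ = 13.3 kN.
σ_{stainless steel} = P/A₂ = 13300/750 = 17.73 MPa, compressive.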